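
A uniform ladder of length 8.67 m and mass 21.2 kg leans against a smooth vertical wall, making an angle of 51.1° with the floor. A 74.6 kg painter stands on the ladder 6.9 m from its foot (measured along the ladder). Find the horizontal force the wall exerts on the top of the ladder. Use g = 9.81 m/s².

N_wall ≈ 554 N

About the foot of the ladder:
Ladder weight 21.2×9.81 = 208 N acts at 4.335 m along the ladder; its horizontal arm is 4.335·cos51.1° = 2.722 m → τ = 566.2 N·m clockwise.
Painter: 74.6×9.81 = 731.8 N at 6.9 m → arm 4.333 m → τ = 3171 N·m clockwise.
Wall normal N acts horizontally at the top; its moment arm is the height L sinθ = 8.67·sin51.1° = 6.747 m, counterclockwise.
For rotational equilibrium, N × 6.747 = 3737, so N = 554 N.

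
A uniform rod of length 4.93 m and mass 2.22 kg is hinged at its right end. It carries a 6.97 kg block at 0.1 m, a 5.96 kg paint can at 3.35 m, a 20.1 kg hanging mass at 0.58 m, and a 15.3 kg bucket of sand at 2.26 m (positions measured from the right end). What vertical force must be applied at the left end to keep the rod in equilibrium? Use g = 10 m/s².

F ≈ 147 N

Take moments about the right end.
Beam weight: 2.22 × 10 = 22.2 N down at 2.465 m → arm 2.465 m, τ = 22.2 × 2.465 = 54.72 N·m counterclockwise.
Block: 6.97 × 10 = 69.7 N down at 0.1 m → arm 0.1 m, τ = 69.7 × 0.1 = 6.97 N·m counterclockwise.
Paint can: 5.96 × 10 = 59.6 N down at 3.35 m → arm 3.35 m, τ = 59.6 × 3.35 = 199.7 N·m counterclockwise.
Hanging mass: 20.1 × 10 = 201 N down at 0.58 m → arm 0.58 m, τ = 201 × 0.58 = 116.6 N·m counterclockwise.
Bucket of sand: 15.3 × 10 = 153 N down at 2.26 m → arm 2.26 m, τ = 153 × 2.26 = 345.8 N·m counterclockwise.
Net moment of the loads = 723.8 N·m counterclockwise.
The upward force F acts at the left end, arm 4.93 m, giving F × 4.93 clockwise.
Balancing moments: F × 4.93 = 723.8, giving F = 723.8 / 4.93 = 147 N.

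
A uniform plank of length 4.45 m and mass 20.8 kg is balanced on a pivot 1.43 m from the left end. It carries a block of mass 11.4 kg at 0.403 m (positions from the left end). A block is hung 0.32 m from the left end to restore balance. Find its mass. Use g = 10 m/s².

Taking torques about the pivot (at 1.43 m from the left end):
Beam weight: 20.8 × 10 = 208 N down at 2.225 m → arm 0.795 m, τ = 208 × 0.795 = 165.4 N·m clockwise.
Block: 11.4 × 10 = 114 N down at 0.403 m → arm 1.027 m, τ = 114 × 1.027 = 117.1 N·m counterclockwise.
Net moment of known loads = 48.3 N·m clockwise.
An unknown mass m at 0.32 m has arm 1.11 m; its moment is m·g·1.11 counterclockwise.
Balancing moments: m × 10 × 1.11 = 48.3, giving m = 48.3 / (10 × 1.11) = 4.35 kg.

m ≈ 4.35 kg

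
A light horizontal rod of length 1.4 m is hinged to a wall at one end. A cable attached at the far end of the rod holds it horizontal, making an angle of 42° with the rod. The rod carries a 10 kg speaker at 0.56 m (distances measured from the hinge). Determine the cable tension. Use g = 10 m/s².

T ≈ 59.8 N

About the hinge:
Speaker: 10 × 10 = 100 N down at 0.56 m → arm 0.56 m, τ = 100 × 0.56 = 56 N·m clockwise.
Total clockwise load moment = 56 N·m.
The cable tension T acts at 1.4 m; only its component perpendicular to the rod, T sinθ, produces torque. sin 42° = 0.6691.
Balancing moments: T × 1.4 × 0.6691 = 56, giving T = 56 / 0.9367 = 59.8 N.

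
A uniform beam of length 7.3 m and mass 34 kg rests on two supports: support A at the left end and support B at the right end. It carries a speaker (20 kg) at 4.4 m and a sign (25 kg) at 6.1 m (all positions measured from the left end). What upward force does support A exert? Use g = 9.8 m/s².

R_A ≈ 285 N

Taking torques about support B:
Beam weight: 34 × 9.8 = 333.2 N down at 3.65 m → arm 3.65 m, τ = 333.2 × 3.65 = 1216 N·m counterclockwise.
Speaker: 20 × 9.8 = 196 N down at 4.4 m → arm 2.9 m, τ = 196 × 2.9 = 568.4 N·m counterclockwise.
Sign: 25 × 9.8 = 245 N down at 6.1 m → arm 1.2 m, τ = 245 × 1.2 = 294 N·m counterclockwise.
Net load moment about support B = 2078 N·m counterclockwise.
Reaction R at support A is upward at 0 m, arm 7.3 m → moment R × 7.3 clockwise.
Setting net torque to zero: R × 7.3 = 2078 → R = 285 N.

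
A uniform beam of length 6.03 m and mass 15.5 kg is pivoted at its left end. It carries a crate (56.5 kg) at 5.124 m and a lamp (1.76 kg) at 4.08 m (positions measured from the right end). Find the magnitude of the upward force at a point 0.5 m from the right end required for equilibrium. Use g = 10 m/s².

F ≈ 183 N

Sum moments about the left end (the unknown pivot reaction has zero arm there).
Beam weight: 15.5 × 10 = 155 N down at 3.015 m → arm 3.015 m, τ = 155 × 3.015 = 467.3 N·m clockwise.
Crate: 56.5 × 10 = 565 N down at 5.124 m → arm 0.906 m, τ = 565 × 0.906 = 511.9 N·m clockwise.
Lamp: 1.76 × 10 = 17.6 N down at 4.08 m → arm 1.95 m, τ = 17.6 × 1.95 = 34.32 N·m clockwise.
Net moment of the loads = 1014 N·m clockwise.
The upward force F acts at a point 0.5 m from the right end, arm 5.53 m, giving F × 5.53 counterclockwise.
Setting net torque to zero: F × 5.53 = 1014 → F = 1014 / 5.53 = 183 N.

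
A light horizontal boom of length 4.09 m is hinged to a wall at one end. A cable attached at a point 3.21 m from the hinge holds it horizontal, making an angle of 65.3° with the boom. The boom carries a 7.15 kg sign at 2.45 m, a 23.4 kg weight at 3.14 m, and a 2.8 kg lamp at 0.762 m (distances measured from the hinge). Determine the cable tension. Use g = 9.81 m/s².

T ≈ 313 N

Choose the hinge as the axis so the unknown hinge reaction has zero arm there.
Sign: 7.15 × 9.81 = 70.14 N down at 2.45 m → arm 2.45 m, τ = 70.14 × 2.45 = 171.8 N·m clockwise.
Weight: 23.4 × 9.81 = 229.6 N down at 3.14 m → arm 3.14 m, τ = 229.6 × 3.14 = 720.9 N·m clockwise.
Lamp: 2.8 × 9.81 = 27.47 N down at 0.762 m → arm 0.762 m, τ = 27.47 × 0.762 = 20.93 N·m clockwise.
Total clockwise load moment = 913.6 N·m.
The cable tension T acts at 3.21 m; only its component perpendicular to the boom, T sinθ, produces torque. sin 65.3° = 0.9085.
Στ = 0 ⇒ T × 3.21 × 0.9085 = 913.6 ⇒ T = 913.6 / 2.916 = 313 N.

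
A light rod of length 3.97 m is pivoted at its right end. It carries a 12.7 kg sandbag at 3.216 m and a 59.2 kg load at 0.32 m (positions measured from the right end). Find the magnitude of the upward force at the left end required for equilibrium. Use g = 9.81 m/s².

F ≈ 148 N

Sum moments about the right end (the unknown pivot reaction has zero arm there).
Sandbag: 12.7 × 9.81 = 124.6 N down at 3.216 m → arm 3.216 m, τ = 124.6 × 3.216 = 400.7 N·m counterclockwise.
Load: 59.2 × 9.81 = 580.8 N down at 0.32 m → arm 0.32 m, τ = 580.8 × 0.32 = 185.9 N·m counterclockwise.
Net moment of the loads = 586.6 N·m counterclockwise.
The upward force F acts at the left end, arm 3.97 m, giving F × 3.97 clockwise.
For rotational equilibrium, F × 3.97 = 586.6, so F = 586.6 / 3.97 = 148 N.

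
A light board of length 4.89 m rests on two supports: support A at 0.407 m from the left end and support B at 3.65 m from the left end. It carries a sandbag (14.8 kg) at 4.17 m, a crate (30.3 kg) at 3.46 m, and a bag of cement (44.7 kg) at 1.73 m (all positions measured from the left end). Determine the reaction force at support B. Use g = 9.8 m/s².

About support A:
Sandbag: 14.8 × 9.8 = 145 N down at 4.17 m → arm 3.763 m, τ = 145 × 3.763 = 545.6 N·m clockwise.
Crate: 30.3 × 9.8 = 296.9 N down at 3.46 m → arm 3.053 m, τ = 296.9 × 3.053 = 906.4 N·m clockwise.
Bag of cement: 44.7 × 9.8 = 438.1 N down at 1.73 m → arm 1.323 m, τ = 438.1 × 1.323 = 579.6 N·m clockwise.
Net load moment about support A = 2032 N·m clockwise.
Reaction R at support B is upward at 3.65 m, arm 3.243 m → moment R × 3.243 counterclockwise.
Setting net torque to zero: R × 3.243 = 2032 → R = 627 N.

R_B ≈ 627 N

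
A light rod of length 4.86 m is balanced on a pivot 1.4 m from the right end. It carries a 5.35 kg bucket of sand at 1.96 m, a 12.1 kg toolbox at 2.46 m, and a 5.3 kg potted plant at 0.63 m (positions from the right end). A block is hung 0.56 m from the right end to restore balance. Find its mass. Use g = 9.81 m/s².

m ≈ 14 kg

Taking torques about the pivot (at 1.4 m from the right end):
Bucket of sand: 5.35 × 9.81 = 52.48 N down at 1.96 m → arm 0.56 m, τ = 52.48 × 0.56 = 29.39 N·m counterclockwise.
Toolbox: 12.1 × 9.81 = 118.7 N down at 2.46 m → arm 1.06 m, τ = 118.7 × 1.06 = 125.8 N·m counterclockwise.
Potted plant: 5.3 × 9.81 = 51.99 N down at 0.63 m → arm 0.77 m, τ = 51.99 × 0.77 = 40.03 N·m clockwise.
Net moment of known loads = 115.2 N·m counterclockwise.
An unknown mass m at 0.56 m has arm 0.84 m; its moment is m·g·0.84 clockwise.
For rotational equilibrium, m × 9.81 × 0.84 = 115.2, so m = 115.2 / (9.81 × 0.84) = 14 kg.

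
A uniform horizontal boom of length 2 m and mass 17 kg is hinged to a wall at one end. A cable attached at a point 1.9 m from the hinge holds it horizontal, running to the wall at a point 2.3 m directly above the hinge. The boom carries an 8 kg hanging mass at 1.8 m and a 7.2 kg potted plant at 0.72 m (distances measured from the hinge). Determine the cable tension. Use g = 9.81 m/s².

T ≈ 245 N

About the hinge:
Beam weight: 17 × 9.81 = 166.8 N down at 1 m → arm 1 m, τ = 166.8 × 1 = 166.8 N·m clockwise.
Hanging mass: 8 × 9.81 = 78.48 N down at 1.8 m → arm 1.8 m, τ = 78.48 × 1.8 = 141.3 N·m clockwise.
Potted plant: 7.2 × 9.81 = 70.63 N down at 0.72 m → arm 0.72 m, τ = 70.63 × 0.72 = 50.85 N·m clockwise.
Total clockwise load moment = 359 N·m.
The cable tension T acts at 1.9 m; only its component perpendicular to the boom, T sinθ, produces torque. sinθ = h/√(h²+d²) = 2.3/√(2.3²+1.9²) = 0.771.
Balancing moments: T × 1.9 × 0.771 = 359, giving T = 359 / 1.465 = 245 N.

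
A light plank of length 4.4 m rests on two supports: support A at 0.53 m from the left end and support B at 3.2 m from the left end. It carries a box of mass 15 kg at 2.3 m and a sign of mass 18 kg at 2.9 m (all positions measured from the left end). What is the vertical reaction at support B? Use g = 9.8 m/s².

R_B ≈ 254 N

Taking torques about support A:
Box: 15 × 9.8 = 147 N down at 2.3 m → arm 1.77 m, τ = 147 × 1.77 = 260.2 N·m clockwise.
Sign: 18 × 9.8 = 176.4 N down at 2.9 m → arm 2.37 m, τ = 176.4 × 2.37 = 418.1 N·m clockwise.
Net load moment about support A = 678.3 N·m clockwise.
Reaction R at support B is upward at 3.2 m, arm 2.67 m → moment R × 2.67 counterclockwise.
For rotational equilibrium, R × 2.67 = 678.3, so R = 254 N.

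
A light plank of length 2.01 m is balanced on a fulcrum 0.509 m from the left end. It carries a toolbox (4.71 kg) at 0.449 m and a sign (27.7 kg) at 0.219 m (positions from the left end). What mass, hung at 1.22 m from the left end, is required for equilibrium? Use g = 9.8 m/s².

Take moments about the fulcrum (at 0.509 m from the left end).
Toolbox: 4.71 × 9.8 = 46.16 N down at 0.449 m → arm 0.06 m, τ = 46.16 × 0.06 = 2.77 N·m counterclockwise.
Sign: 27.7 × 9.8 = 271.5 N down at 0.219 m → arm 0.29 m, τ = 271.5 × 0.29 = 78.73 N·m counterclockwise.
Net moment of known loads = 81.5 N·m counterclockwise.
An unknown mass m at 1.22 m has arm 0.711 m; its moment is m·g·0.711 clockwise.
Balancing moments: m × 9.8 × 0.711 = 81.5, giving m = 81.5 / (9.8 × 0.711) = 11.7 kg.

m ≈ 11.7 kg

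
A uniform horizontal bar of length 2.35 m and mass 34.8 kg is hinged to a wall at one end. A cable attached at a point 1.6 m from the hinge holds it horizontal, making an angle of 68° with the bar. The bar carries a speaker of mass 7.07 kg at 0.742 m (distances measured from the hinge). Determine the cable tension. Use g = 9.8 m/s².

Taking torques about the hinge:
Beam weight: 34.8 × 9.8 = 341 N down at 1.175 m → arm 1.175 m, τ = 341 × 1.175 = 400.7 N·m clockwise.
Speaker: 7.07 × 9.8 = 69.29 N down at 0.742 m → arm 0.742 m, τ = 69.29 × 0.742 = 51.41 N·m clockwise.
Total clockwise load moment = 452.1 N·m.
The cable tension T acts at 1.6 m; only its component perpendicular to the bar, T sinθ, produces torque. sin 68° = 0.9272.
For rotational equilibrium, T × 1.6 × 0.9272 = 452.1, so T = 452.1 / 1.484 = 305 N.

T ≈ 305 N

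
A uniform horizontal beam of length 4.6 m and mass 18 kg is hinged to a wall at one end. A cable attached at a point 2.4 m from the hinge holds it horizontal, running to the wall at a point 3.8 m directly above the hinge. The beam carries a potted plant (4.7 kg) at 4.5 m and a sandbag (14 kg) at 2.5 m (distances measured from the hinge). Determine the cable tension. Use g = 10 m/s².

T ≈ 481 N

Sum moments about the hinge (the unknown hinge reaction has zero arm there).
Beam weight: 18 × 10 = 180 N down at 2.3 m → arm 2.3 m, τ = 180 × 2.3 = 414 N·m clockwise.
Potted plant: 4.7 × 10 = 47 N down at 4.5 m → arm 4.5 m, τ = 47 × 4.5 = 211.5 N·m clockwise.
Sandbag: 14 × 10 = 140 N down at 2.5 m → arm 2.5 m, τ = 140 × 2.5 = 350 N·m clockwise.
Total clockwise load moment = 975.5 N·m.
The cable tension T acts at 2.4 m; only its component perpendicular to the beam, T sinθ, produces torque. sinθ = h/√(h²+d²) = 3.8/√(3.8²+2.4²) = 0.8455.
Balancing moments: T × 2.4 × 0.8455 = 975.5, giving T = 975.5 / 2.029 = 481 N.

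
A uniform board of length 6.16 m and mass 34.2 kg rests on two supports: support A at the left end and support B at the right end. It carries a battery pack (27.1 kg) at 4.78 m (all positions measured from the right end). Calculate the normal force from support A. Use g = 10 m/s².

Sum moments about support B (its reaction then has zero moment arm).
Beam weight: 34.2 × 10 = 342 N down at 3.08 m → arm 3.08 m, τ = 342 × 3.08 = 1053 N·m counterclockwise.
Battery pack: 27.1 × 10 = 271 N down at 4.78 m → arm 4.78 m, τ = 271 × 4.78 = 1295 N·m counterclockwise.
Net load moment about support B = 2348 N·m counterclockwise.
Reaction R at support A is upward at 6.16 m, arm 6.16 m → moment R × 6.16 clockwise.
Στ = 0 ⇒ R × 6.16 = 2348 ⇒ R = 381 N.

R_A ≈ 381 N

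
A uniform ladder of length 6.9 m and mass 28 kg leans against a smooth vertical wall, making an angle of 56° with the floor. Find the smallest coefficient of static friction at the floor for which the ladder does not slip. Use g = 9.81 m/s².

Choose the foot of the ladder as the axis so the floor normal and friction both act there and drop out.
Ladder weight 28×9.81 = 274.7 N acts at 3.45 m along the ladder; its horizontal arm is 3.45·cos56° = 1.929 m → τ = 529.9 N·m clockwise.
Wall normal N acts horizontally at the top; its moment arm is the height L sinθ = 6.9·sin56° = 5.72 m, counterclockwise.
Στ = 0 ⇒ N × 5.72 = 529.9 ⇒ N = 92.64 N.
ΣFx = 0 ⇒ f = N_wall = 92.64 N. ΣFy = 0 ⇒ N_floor = 274.7 N.
μ_min = f / N_floor = 92.64 / 274.7 = 0.337.

μ_min ≈ 0.337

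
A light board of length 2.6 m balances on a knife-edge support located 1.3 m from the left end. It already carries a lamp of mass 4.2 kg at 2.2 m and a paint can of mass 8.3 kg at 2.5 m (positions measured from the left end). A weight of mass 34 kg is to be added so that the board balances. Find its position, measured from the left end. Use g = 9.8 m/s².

Take moments about the knife-edge support (at 1.3 m from the left end).
Lamp: 4.2 × 9.8 = 41.16 N down at 2.2 m → arm 0.9 m, τ = 41.16 × 0.9 = 37.04 N·m clockwise.
Paint can: 8.3 × 9.8 = 81.34 N down at 2.5 m → arm 1.2 m, τ = 81.34 × 1.2 = 97.61 N·m clockwise.
Net moment of existing loads = 134.7 N·m clockwise.
The weight weighs 34 × 9.8 = 333.2 N and must supply an equal counterclockwise moment, so its lever arm about the knife-edge support is 134.7 / 333.2 = 0.404 m.
That puts it at 1.3 − 0.404 = 0.896 m from the left end.

x ≈ 0.896 m from the left end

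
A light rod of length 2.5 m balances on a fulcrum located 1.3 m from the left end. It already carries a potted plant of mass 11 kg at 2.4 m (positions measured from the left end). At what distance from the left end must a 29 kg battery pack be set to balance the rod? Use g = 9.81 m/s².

Taking torques about the fulcrum (at 1.3 m from the left end):
Potted plant: 11 × 9.81 = 107.9 N down at 2.4 m → arm 1.1 m, τ = 107.9 × 1.1 = 118.7 N·m clockwise.
Net moment of existing loads = 118.7 N·m clockwise.
The battery pack weighs 29 × 9.81 = 284.5 N and must supply an equal counterclockwise moment, so its lever arm about the fulcrum is 118.7 / 284.5 = 0.417 m.
That puts it at 1.3 − 0.417 = 0.883 m from the left end.

x ≈ 0.883 m from the left end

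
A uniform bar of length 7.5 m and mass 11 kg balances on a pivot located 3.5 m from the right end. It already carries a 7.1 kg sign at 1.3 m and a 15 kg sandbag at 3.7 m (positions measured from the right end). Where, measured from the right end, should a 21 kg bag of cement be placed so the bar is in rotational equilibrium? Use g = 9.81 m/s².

x ≈ 3.97 m from the right end

Choose the pivot (at 3.5 m from the right end) as the axis so the support reaction has zero arm there.
Beam weight: 11 × 9.81 = 107.9 N down at 3.75 m → arm 0.25 m, τ = 107.9 × 0.25 = 26.98 N·m counterclockwise.
Sign: 7.1 × 9.81 = 69.65 N down at 1.3 m → arm 2.2 m, τ = 69.65 × 2.2 = 153.2 N·m clockwise.
Sandbag: 15 × 9.81 = 147.2 N down at 3.7 m → arm 0.2 m, τ = 147.2 × 0.2 = 29.44 N·m counterclockwise.
Net moment of existing loads = 96.78 N·m clockwise.
The bag of cement weighs 21 × 9.81 = 206 N and must supply an equal counterclockwise moment, so its lever arm about the pivot is 96.78 / 206 = 0.47 m.
That puts it at 3.5 + 0.47 = 3.97 m from the right end.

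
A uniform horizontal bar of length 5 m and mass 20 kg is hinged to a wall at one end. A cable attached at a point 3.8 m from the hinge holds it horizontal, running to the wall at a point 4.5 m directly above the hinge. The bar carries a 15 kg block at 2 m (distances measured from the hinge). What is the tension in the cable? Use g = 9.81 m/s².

T ≈ 270 N

About the hinge:
Beam weight: 20 × 9.81 = 196.2 N down at 2.5 m → arm 2.5 m, τ = 196.2 × 2.5 = 490.5 N·m clockwise.
Block: 15 × 9.81 = 147.2 N down at 2 m → arm 2 m, τ = 147.2 × 2 = 294.4 N·m clockwise.
Total clockwise load moment = 784.9 N·m.
The cable tension T acts at 3.8 m; only its component perpendicular to the bar, T sinθ, produces torque. sinθ = h/√(h²+d²) = 4.5/√(4.5²+3.8²) = 0.764.
For rotational equilibrium, T × 3.8 × 0.764 = 784.9, so T = 784.9 / 2.903 = 270 N.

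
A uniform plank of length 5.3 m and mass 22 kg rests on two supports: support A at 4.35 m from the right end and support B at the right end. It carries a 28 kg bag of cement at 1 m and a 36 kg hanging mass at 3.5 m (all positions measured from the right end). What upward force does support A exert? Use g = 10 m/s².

R_A ≈ 488 N

Choose support B as the axis so its reaction then has zero moment arm.
Beam weight: 22 × 10 = 220 N down at 2.65 m → arm 2.65 m, τ = 220 × 2.65 = 583 N·m counterclockwise.
Bag of cement: 28 × 10 = 280 N down at 1 m → arm 1 m, τ = 280 × 1 = 280 N·m counterclockwise.
Hanging mass: 36 × 10 = 360 N down at 3.5 m → arm 3.5 m, τ = 360 × 3.5 = 1260 N·m counterclockwise.
Net load moment about support B = 2123 N·m counterclockwise.
Reaction R at support A is upward at 4.35 m, arm 4.35 m → moment R × 4.35 clockwise.
For rotational equilibrium, R × 4.35 = 2123, so R = 488 N.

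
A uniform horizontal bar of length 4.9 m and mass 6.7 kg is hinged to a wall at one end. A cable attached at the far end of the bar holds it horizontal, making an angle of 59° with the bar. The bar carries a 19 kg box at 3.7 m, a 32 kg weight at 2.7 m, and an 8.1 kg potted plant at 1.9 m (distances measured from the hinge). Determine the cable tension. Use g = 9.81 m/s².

Taking torques about the hinge:
Beam weight: 6.7 × 9.81 = 65.73 N down at 2.45 m → arm 2.45 m, τ = 65.73 × 2.45 = 161 N·m clockwise.
Box: 19 × 9.81 = 186.4 N down at 3.7 m → arm 3.7 m, τ = 186.4 × 3.7 = 689.7 N·m clockwise.
Weight: 32 × 9.81 = 313.9 N down at 2.7 m → arm 2.7 m, τ = 313.9 × 2.7 = 847.5 N·m clockwise.
Potted plant: 8.1 × 9.81 = 79.46 N down at 1.9 m → arm 1.9 m, τ = 79.46 × 1.9 = 151 N·m clockwise.
Total clockwise load moment = 1849 N·m.
The cable tension T acts at 4.9 m; only its component perpendicular to the bar, T sinθ, produces torque. sin 59° = 0.8572.
Setting net torque to zero: T × 4.9 × 0.8572 = 1849 → T = 1849 / 4.2 = 440 N.

T ≈ 440 N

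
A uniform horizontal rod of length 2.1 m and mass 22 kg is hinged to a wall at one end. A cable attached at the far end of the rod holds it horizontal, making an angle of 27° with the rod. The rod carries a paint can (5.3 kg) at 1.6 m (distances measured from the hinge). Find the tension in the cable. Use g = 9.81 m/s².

T ≈ 325 N

Choose the hinge as the axis so the unknown hinge reaction has zero arm there.
Beam weight: 22 × 9.81 = 215.8 N down at 1.05 m → arm 1.05 m, τ = 215.8 × 1.05 = 226.6 N·m clockwise.
Paint can: 5.3 × 9.81 = 51.99 N down at 1.6 m → arm 1.6 m, τ = 51.99 × 1.6 = 83.18 N·m clockwise.
Total clockwise load moment = 309.8 N·m.
The cable tension T acts at 2.1 m; only its component perpendicular to the rod, T sinθ, produces torque. sin 27° = 0.454.
Στ = 0 ⇒ T × 2.1 × 0.454 = 309.8 ⇒ T = 309.8 / 0.9534 = 325 N.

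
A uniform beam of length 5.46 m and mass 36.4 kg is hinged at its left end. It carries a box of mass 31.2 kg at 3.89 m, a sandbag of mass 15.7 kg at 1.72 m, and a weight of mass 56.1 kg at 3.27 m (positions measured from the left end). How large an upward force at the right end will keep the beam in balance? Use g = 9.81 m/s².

Take moments about the left end.
Beam weight: 36.4 × 9.81 = 357.1 N down at 2.73 m → arm 2.73 m, τ = 357.1 × 2.73 = 974.9 N·m clockwise.
Box: 31.2 × 9.81 = 306.1 N down at 3.89 m → arm 3.89 m, τ = 306.1 × 3.89 = 1191 N·m clockwise.
Sandbag: 15.7 × 9.81 = 154 N down at 1.72 m → arm 1.72 m, τ = 154 × 1.72 = 264.9 N·m clockwise.
Weight: 56.1 × 9.81 = 550.3 N down at 3.27 m → arm 3.27 m, τ = 550.3 × 3.27 = 1799 N·m clockwise.
Net moment of the loads = 4230 N·m clockwise.
The upward force F acts at the right end, arm 5.46 m, giving F × 5.46 counterclockwise.
Balancing moments: F × 5.46 = 4230, giving F = 4230 / 5.46 = 775 N.

F ≈ 775 N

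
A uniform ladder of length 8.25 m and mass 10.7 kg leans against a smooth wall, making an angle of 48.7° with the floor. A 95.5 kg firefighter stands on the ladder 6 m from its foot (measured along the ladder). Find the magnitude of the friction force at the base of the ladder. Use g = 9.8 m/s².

Taking torques about the foot of the ladder:
Ladder weight 10.7×9.8 = 104.9 N acts at 4.125 m along the ladder; its horizontal arm is 4.125·cos48.7° = 2.723 m → τ = 285.6 N·m clockwise.
Firefighter: 95.5×9.8 = 935.9 N at 6 m → arm 3.96 m → τ = 3706 N·m clockwise.
Wall normal N acts horizontally at the top; its moment arm is the height L sinθ = 8.25·sin48.7° = 6.198 m, counterclockwise.
For rotational equilibrium, N × 6.198 = 3992, so N = 644 N.
ΣFx = 0: friction at the foot balances the wall's push, so f = N_wall = 644 N.

f ≈ 644 N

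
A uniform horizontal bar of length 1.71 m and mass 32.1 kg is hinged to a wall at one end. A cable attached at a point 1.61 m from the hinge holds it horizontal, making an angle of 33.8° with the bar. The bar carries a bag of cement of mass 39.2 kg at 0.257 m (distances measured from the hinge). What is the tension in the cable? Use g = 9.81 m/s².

Take moments about the hinge.
Beam weight: 32.1 × 9.81 = 314.9 N down at 0.855 m → arm 0.855 m, τ = 314.9 × 0.855 = 269.2 N·m clockwise.
Bag of cement: 39.2 × 9.81 = 384.6 N down at 0.257 m → arm 0.257 m, τ = 384.6 × 0.257 = 98.84 N·m clockwise.
Total clockwise load moment = 368 N·m.
The cable tension T acts at 1.61 m; only its component perpendicular to the bar, T sinθ, produces torque. sin 33.8° = 0.5563.
For rotational equilibrium, T × 1.61 × 0.5563 = 368, so T = 368 / 0.8956 = 411 N.

T ≈ 411 N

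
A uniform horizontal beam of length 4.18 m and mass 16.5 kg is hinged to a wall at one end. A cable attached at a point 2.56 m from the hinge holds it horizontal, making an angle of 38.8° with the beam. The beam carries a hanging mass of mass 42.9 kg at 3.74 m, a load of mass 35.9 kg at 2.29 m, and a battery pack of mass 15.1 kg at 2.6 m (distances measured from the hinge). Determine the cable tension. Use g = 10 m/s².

Taking torques about the hinge:
Beam weight: 16.5 × 10 = 165 N down at 2.09 m → arm 2.09 m, τ = 165 × 2.09 = 344.8 N·m clockwise.
Hanging mass: 42.9 × 10 = 429 N down at 3.74 m → arm 3.74 m, τ = 429 × 3.74 = 1604 N·m clockwise.
Load: 35.9 × 10 = 359 N down at 2.29 m → arm 2.29 m, τ = 359 × 2.29 = 822.1 N·m clockwise.
Battery pack: 15.1 × 10 = 151 N down at 2.6 m → arm 2.6 m, τ = 151 × 2.6 = 392.6 N·m clockwise.
Total clockwise load moment = 3164 N·m.
The cable tension T acts at 2.56 m; only its component perpendicular to the beam, T sinθ, produces torque. sin 38.8° = 0.6266.
For rotational equilibrium, T × 2.56 × 0.6266 = 3164, so T = 3164 / 1.604 = 1970 N.

T ≈ 1970 N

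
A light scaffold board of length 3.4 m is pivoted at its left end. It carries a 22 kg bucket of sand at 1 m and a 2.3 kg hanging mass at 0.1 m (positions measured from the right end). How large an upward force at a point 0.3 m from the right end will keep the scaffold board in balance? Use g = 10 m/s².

Take moments about the left end.
Bucket of sand: 22 × 10 = 220 N down at 1 m → arm 2.4 m, τ = 220 × 2.4 = 528 N·m clockwise.
Hanging mass: 2.3 × 10 = 23 N down at 0.1 m → arm 3.3 m, τ = 23 × 3.3 = 75.9 N·m clockwise.
Net moment of the loads = 603.9 N·m clockwise.
The upward force F acts at a point 0.3 m from the right end, arm 3.1 m, giving F × 3.1 counterclockwise.
Balancing moments: F × 3.1 = 603.9, giving F = 603.9 / 3.1 = 195 N.

F ≈ 195 N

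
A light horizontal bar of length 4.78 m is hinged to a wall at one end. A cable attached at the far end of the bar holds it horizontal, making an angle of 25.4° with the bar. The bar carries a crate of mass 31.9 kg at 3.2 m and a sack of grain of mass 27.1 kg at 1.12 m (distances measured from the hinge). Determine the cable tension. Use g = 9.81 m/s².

T ≈ 634 N

About the hinge:
Crate: 31.9 × 9.81 = 312.9 N down at 3.2 m → arm 3.2 m, τ = 312.9 × 3.2 = 1001 N·m clockwise.
Sack of grain: 27.1 × 9.81 = 265.9 N down at 1.12 m → arm 1.12 m, τ = 265.9 × 1.12 = 297.8 N·m clockwise.
Total clockwise load moment = 1299 N·m.
The cable tension T acts at 4.78 m; only its component perpendicular to the bar, T sinθ, produces torque. sin 25.4° = 0.4289.
Setting net torque to zero: T × 4.78 × 0.4289 = 1299 → T = 1299 / 2.05 = 634 N.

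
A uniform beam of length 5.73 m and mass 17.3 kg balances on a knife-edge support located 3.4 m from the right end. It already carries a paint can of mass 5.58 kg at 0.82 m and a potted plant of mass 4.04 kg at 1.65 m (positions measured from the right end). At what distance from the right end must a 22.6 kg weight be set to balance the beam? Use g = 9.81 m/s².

x ≈ 4.76 m from the right end

About the knife-edge support (at 3.4 m from the right end):
Beam weight: 17.3 × 9.81 = 169.7 N down at 2.865 m → arm 0.535 m, τ = 169.7 × 0.535 = 90.79 N·m clockwise.
Paint can: 5.58 × 9.81 = 54.74 N down at 0.82 m → arm 2.58 m, τ = 54.74 × 2.58 = 141.2 N·m clockwise.
Potted plant: 4.04 × 9.81 = 39.63 N down at 1.65 m → arm 1.75 m, τ = 39.63 × 1.75 = 69.35 N·m clockwise.
Net moment of existing loads = 301.3 N·m clockwise.
The weight weighs 22.6 × 9.81 = 221.7 N and must supply an equal counterclockwise moment, so its lever arm about the knife-edge support is 301.3 / 221.7 = 1.36 m.
That puts it at 3.4 + 1.36 = 4.76 m from the right end.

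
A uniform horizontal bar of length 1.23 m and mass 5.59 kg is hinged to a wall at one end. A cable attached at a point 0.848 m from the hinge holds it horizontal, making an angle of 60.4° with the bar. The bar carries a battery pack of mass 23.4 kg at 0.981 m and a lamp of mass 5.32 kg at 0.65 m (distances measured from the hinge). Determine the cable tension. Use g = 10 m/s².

About the hinge:
Beam weight: 5.59 × 10 = 55.9 N down at 0.615 m → arm 0.615 m, τ = 55.9 × 0.615 = 34.38 N·m clockwise.
Battery pack: 23.4 × 10 = 234 N down at 0.981 m → arm 0.981 m, τ = 234 × 0.981 = 229.6 N·m clockwise.
Lamp: 5.32 × 10 = 53.2 N down at 0.65 m → arm 0.65 m, τ = 53.2 × 0.65 = 34.58 N·m clockwise.
Total clockwise load moment = 298.6 N·m.
The cable tension T acts at 0.848 m; only its component perpendicular to the bar, T sinθ, produces torque. sin 60.4° = 0.8695.
Setting net torque to zero: T × 0.848 × 0.8695 = 298.6 → T = 298.6 / 0.7373 = 405 N.

T ≈ 405 N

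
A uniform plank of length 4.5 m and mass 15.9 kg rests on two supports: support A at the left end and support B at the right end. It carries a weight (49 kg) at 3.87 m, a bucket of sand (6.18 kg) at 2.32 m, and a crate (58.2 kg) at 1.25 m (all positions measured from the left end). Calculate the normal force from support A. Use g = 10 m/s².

R_A ≈ 598 N

About support B:
Beam weight: 15.9 × 10 = 159 N down at 2.25 m → arm 2.25 m, τ = 159 × 2.25 = 357.8 N·m counterclockwise.
Weight: 49 × 10 = 490 N down at 3.87 m → arm 0.63 m, τ = 490 × 0.63 = 308.7 N·m counterclockwise.
Bucket of sand: 6.18 × 10 = 61.8 N down at 2.32 m → arm 2.18 m, τ = 61.8 × 2.18 = 134.7 N·m counterclockwise.
Crate: 58.2 × 10 = 582 N down at 1.25 m → arm 3.25 m, τ = 582 × 3.25 = 1892 N·m counterclockwise.
Net load moment about support B = 2693 N·m counterclockwise.
Reaction R at support A is upward at 0 m, arm 4.5 m → moment R × 4.5 clockwise.
Setting net torque to zero: R × 4.5 = 2693 → R = 598 N.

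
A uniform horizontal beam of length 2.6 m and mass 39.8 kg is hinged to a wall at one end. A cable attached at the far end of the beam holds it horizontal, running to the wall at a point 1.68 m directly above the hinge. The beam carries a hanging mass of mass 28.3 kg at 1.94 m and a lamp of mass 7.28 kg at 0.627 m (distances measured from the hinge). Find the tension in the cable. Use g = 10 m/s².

Take moments about the hinge.
Beam weight: 39.8 × 10 = 398 N down at 1.3 m → arm 1.3 m, τ = 398 × 1.3 = 517.4 N·m clockwise.
Hanging mass: 28.3 × 10 = 283 N down at 1.94 m → arm 1.94 m, τ = 283 × 1.94 = 549 N·m clockwise.
Lamp: 7.28 × 10 = 72.8 N down at 0.627 m → arm 0.627 m, τ = 72.8 × 0.627 = 45.65 N·m clockwise.
Total clockwise load moment = 1112 N·m.
The cable tension T acts at 2.6 m; only its component perpendicular to the beam, T sinθ, produces torque. sinθ = h/√(h²+d²) = 1.68/√(1.68²+2.6²) = 0.5427.
Setting net torque to zero: T × 2.6 × 0.5427 = 1112 → T = 1112 / 1.411 = 788 N.

T ≈ 788 N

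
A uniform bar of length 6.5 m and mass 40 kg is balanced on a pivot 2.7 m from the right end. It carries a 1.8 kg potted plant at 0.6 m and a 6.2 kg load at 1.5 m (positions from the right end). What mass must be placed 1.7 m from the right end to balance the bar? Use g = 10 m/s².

About the pivot (at 2.7 m from the right end):
Beam weight: 40 × 10 = 400 N down at 3.25 m → arm 0.55 m, τ = 400 × 0.55 = 220 N·m counterclockwise.
Potted plant: 1.8 × 10 = 18 N down at 0.6 m → arm 2.1 m, τ = 18 × 2.1 = 37.8 N·m clockwise.
Load: 6.2 × 10 = 62 N down at 1.5 m → arm 1.2 m, τ = 62 × 1.2 = 74.4 N·m clockwise.
Net moment of known loads = 107.8 N·m counterclockwise.
An unknown mass m at 1.7 m has arm 1 m; its moment is m·g·1 clockwise.
Στ = 0 ⇒ m × 10 × 1 = 107.8 ⇒ m = 107.8 / (10 × 1) = 10.8 kg.

m ≈ 10.8 kg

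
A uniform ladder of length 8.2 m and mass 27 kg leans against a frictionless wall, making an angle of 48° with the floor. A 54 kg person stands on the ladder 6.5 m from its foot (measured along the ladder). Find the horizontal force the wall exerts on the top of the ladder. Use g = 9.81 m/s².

About the foot of the ladder:
Ladder weight 27×9.81 = 264.9 N acts at 4.1 m along the ladder; its horizontal arm is 4.1·cos48° = 2.743 m → τ = 726.6 N·m clockwise.
Person: 54×9.81 = 529.7 N at 6.5 m → arm 4.349 m → τ = 2304 N·m clockwise.
Wall normal N acts horizontally at the top; its moment arm is the height L sinθ = 8.2·sin48° = 6.094 m, counterclockwise.
Balancing moments: N × 6.094 = 3031, giving N = 497 N.

N_wall ≈ 497 N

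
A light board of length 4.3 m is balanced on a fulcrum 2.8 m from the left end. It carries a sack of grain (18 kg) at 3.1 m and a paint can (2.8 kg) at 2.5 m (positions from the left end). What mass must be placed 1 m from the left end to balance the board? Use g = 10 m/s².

m ≈ 2.53 kg

Sum moments about the fulcrum (at 2.8 m from the left end) (the support reaction has zero arm there).
Sack of grain: 18 × 10 = 180 N down at 3.1 m → arm 0.3 m, τ = 180 × 0.3 = 54 N·m clockwise.
Paint can: 2.8 × 10 = 28 N down at 2.5 m → arm 0.3 m, τ = 28 × 0.3 = 8.4 N·m counterclockwise.
Net moment of known loads = 45.6 N·m clockwise.
An unknown mass m at 1 m has arm 1.8 m; its moment is m·g·1.8 counterclockwise.
For rotational equilibrium, m × 10 × 1.8 = 45.6, so m = 45.6 / (10 × 1.8) = 2.53 kg.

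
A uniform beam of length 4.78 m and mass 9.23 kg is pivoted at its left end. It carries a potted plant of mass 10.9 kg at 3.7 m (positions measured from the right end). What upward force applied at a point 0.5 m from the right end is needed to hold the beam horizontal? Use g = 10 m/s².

F ≈ 79 N

Take moments about the left end.
Beam weight: 9.23 × 10 = 92.3 N down at 2.39 m → arm 2.39 m, τ = 92.3 × 2.39 = 220.6 N·m clockwise.
Potted plant: 10.9 × 10 = 109 N down at 3.7 m → arm 1.08 m, τ = 109 × 1.08 = 117.7 N·m clockwise.
Net moment of the loads = 338.3 N·m clockwise.
The upward force F acts at a point 0.5 m from the right end, arm 4.28 m, giving F × 4.28 counterclockwise.
For rotational equilibrium, F × 4.28 = 338.3, so F = 338.3 / 4.28 = 79 N.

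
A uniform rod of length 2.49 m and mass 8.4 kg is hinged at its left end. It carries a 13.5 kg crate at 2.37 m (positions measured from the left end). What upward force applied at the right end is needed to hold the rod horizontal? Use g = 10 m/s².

F ≈ 170 N

Take moments about the left end.
Beam weight: 8.4 × 10 = 84 N down at 1.245 m → arm 1.245 m, τ = 84 × 1.245 = 104.6 N·m clockwise.
Crate: 13.5 × 10 = 135 N down at 2.37 m → arm 2.37 m, τ = 135 × 2.37 = 319.9 N·m clockwise.
Net moment of the loads = 424.5 N·m clockwise.
The upward force F acts at the right end, arm 2.49 m, giving F × 2.49 counterclockwise.
For rotational equilibrium, F × 2.49 = 424.5, so F = 424.5 / 2.49 = 170 N.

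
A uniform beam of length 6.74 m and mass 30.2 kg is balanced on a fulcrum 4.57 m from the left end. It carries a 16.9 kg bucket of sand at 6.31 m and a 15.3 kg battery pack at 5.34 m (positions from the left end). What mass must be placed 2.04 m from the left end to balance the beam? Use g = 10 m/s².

m ≈ 1.96 kg

Sum moments about the fulcrum (at 4.57 m from the left end) (the support reaction has zero arm there).
Beam weight: 30.2 × 10 = 302 N down at 3.37 m → arm 1.2 m, τ = 302 × 1.2 = 362.4 N·m counterclockwise.
Bucket of sand: 16.9 × 10 = 169 N down at 6.31 m → arm 1.74 m, τ = 169 × 1.74 = 294.1 N·m clockwise.
Battery pack: 15.3 × 10 = 153 N down at 5.34 m → arm 0.77 m, τ = 153 × 0.77 = 117.8 N·m clockwise.
Net moment of known loads = 49.5 N·m clockwise.
An unknown mass m at 2.04 m has arm 2.53 m; its moment is m·g·2.53 counterclockwise.
Στ = 0 ⇒ m × 10 × 2.53 = 49.5 ⇒ m = 49.5 / (10 × 2.53) = 1.96 kg.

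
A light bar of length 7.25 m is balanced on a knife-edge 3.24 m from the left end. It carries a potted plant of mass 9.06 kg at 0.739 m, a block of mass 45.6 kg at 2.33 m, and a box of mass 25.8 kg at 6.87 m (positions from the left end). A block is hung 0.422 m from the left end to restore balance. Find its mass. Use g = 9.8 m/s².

m ≈ 10.5 kg

Take moments about the knife-edge (at 3.24 m from the left end).
Potted plant: 9.06 × 9.8 = 88.79 N down at 0.739 m → arm 2.501 m, τ = 88.79 × 2.501 = 222.1 N·m counterclockwise.
Block: 45.6 × 9.8 = 446.9 N down at 2.33 m → arm 0.91 m, τ = 446.9 × 0.91 = 406.7 N·m counterclockwise.
Box: 25.8 × 9.8 = 252.8 N down at 6.87 m → arm 3.63 m, τ = 252.8 × 3.63 = 917.7 N·m clockwise.
Net moment of known loads = 288.9 N·m clockwise.
An unknown mass m at 0.422 m has arm 2.818 m; its moment is m·g·2.818 counterclockwise.
Στ = 0 ⇒ m × 9.8 × 2.818 = 288.9 ⇒ m = 288.9 / (9.8 × 2.818) = 10.5 kg.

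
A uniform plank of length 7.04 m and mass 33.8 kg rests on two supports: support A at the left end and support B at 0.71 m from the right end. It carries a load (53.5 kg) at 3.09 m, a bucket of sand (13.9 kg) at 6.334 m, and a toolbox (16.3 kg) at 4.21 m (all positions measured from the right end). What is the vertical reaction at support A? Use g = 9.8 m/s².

R_A ≈ 554 N

About support B:
Beam weight: 33.8 × 9.8 = 331.2 N down at 3.52 m → arm 2.81 m, τ = 331.2 × 2.81 = 930.7 N·m counterclockwise.
Load: 53.5 × 9.8 = 524.3 N down at 3.09 m → arm 2.38 m, τ = 524.3 × 2.38 = 1248 N·m counterclockwise.
Bucket of sand: 13.9 × 9.8 = 136.2 N down at 6.334 m → arm 5.624 m, τ = 136.2 × 5.624 = 766 N·m counterclockwise.
Toolbox: 16.3 × 9.8 = 159.7 N down at 4.21 m → arm 3.5 m, τ = 159.7 × 3.5 = 558.9 N·m counterclockwise.
Net load moment about support B = 3504 N·m counterclockwise.
Reaction R at support A is upward at 7.04 m, arm 6.33 m → moment R × 6.33 clockwise.
Balancing moments: R × 6.33 = 3504, giving R = 554 N.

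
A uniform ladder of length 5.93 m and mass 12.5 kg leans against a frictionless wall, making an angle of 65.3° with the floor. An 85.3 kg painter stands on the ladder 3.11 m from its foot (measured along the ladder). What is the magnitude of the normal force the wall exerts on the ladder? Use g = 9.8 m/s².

About the foot of the ladder:
Ladder weight 12.5×9.8 = 122.5 N acts at 2.965 m along the ladder; its horizontal arm is 2.965·cos65.3° = 1.239 m → τ = 151.8 N·m clockwise.
Painter: 85.3×9.8 = 835.9 N at 3.11 m → arm 1.3 m → τ = 1087 N·m clockwise.
Wall normal N acts horizontally at the top; its moment arm is the height L sinθ = 5.93·sin65.3° = 5.387 m, counterclockwise.
Balancing moments: N × 5.387 = 1239, giving N = 230 N.

N_wall ≈ 230 N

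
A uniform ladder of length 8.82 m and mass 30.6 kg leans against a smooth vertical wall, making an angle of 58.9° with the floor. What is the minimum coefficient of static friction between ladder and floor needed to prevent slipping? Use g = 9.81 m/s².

About the foot of the ladder:
Ladder weight 30.6×9.81 = 300.2 N acts at 4.41 m along the ladder; its horizontal arm is 4.41·cos58.9° = 2.278 m → τ = 683.9 N·m clockwise.
Wall normal N acts horizontally at the top; its moment arm is the height L sinθ = 8.82·sin58.9° = 7.552 m, counterclockwise.
Στ = 0 ⇒ N × 7.552 = 683.9 ⇒ N = 90.56 N.
ΣFx = 0 ⇒ f = N_wall = 90.56 N. ΣFy = 0 ⇒ N_floor = 300.2 N.
μ_min = f / N_floor = 90.56 / 300.2 = 0.302.

μ_min ≈ 0.302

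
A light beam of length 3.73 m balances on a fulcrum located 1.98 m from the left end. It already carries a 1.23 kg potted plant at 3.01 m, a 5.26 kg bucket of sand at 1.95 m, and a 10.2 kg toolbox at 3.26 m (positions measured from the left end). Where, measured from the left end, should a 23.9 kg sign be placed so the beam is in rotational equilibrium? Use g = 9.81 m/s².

x ≈ 1.39 m from the left end

Sum moments about the fulcrum (at 1.98 m from the left end) (the support reaction has zero arm there).
Potted plant: 1.23 × 9.81 = 12.07 N down at 3.01 m → arm 1.03 m, τ = 12.07 × 1.03 = 12.43 N·m clockwise.
Bucket of sand: 5.26 × 9.81 = 51.6 N down at 1.95 m → arm 0.03 m, τ = 51.6 × 0.03 = 1.548 N·m counterclockwise.
Toolbox: 10.2 × 9.81 = 100.1 N down at 3.26 m → arm 1.28 m, τ = 100.1 × 1.28 = 128.1 N·m clockwise.
Net moment of existing loads = 139 N·m clockwise.
The sign weighs 23.9 × 9.81 = 234.5 N and must supply an equal counterclockwise moment, so its lever arm about the fulcrum is 139 / 234.5 = 0.593 m.
That puts it at 1.98 − 0.593 = 1.39 m from the left end.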